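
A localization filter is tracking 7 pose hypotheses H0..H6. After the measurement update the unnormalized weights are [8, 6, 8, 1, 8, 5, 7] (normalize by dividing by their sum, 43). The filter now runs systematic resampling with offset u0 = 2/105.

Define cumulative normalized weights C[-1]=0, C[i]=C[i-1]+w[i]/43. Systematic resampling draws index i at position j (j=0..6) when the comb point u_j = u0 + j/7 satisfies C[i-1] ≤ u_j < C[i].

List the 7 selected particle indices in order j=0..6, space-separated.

C = [8/43, 14/43, 22/43, 23/43, 31/43, 36/43, 1]
j=0: u_0=2/105 ∈ [0, 8/43) → index 0
j=1: u_1=17/105 ∈ [0, 8/43) → index 0
j=2: u_2=32/105 ∈ [8/43, 14/43) → index 1
j=3: u_3=47/105 ∈ [14/43, 22/43) → index 2
j=4: u_4=62/105 ∈ [23/43, 31/43) → index 4
j=5: u_5=11/15 ∈ [31/43, 36/43) → index 5
j=6: u_6=92/105 ∈ [36/43, 1) → index 6

0 0 1 2 4 5 6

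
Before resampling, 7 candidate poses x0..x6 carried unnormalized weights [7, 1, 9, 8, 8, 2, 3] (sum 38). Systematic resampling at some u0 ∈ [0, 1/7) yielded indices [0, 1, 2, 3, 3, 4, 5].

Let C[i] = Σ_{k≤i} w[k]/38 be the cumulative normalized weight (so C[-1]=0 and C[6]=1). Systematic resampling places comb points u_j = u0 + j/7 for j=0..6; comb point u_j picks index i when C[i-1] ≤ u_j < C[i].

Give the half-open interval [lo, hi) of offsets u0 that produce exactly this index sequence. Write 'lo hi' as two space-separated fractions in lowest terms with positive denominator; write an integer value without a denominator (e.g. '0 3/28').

C = [7/38, 4/19, 17/38, 25/38, 33/38, 35/38, 1]
j=0 picked index 0: u0 ∈ [0, 7/38)
j=1 picked index 1: u0 ∈ [11/266, 9/133)
j=2 picked index 2: u0 ∈ [-10/133, 43/266)
j=3 picked index 3: u0 ∈ [5/266, 61/266)
j=4 picked index 3: u0 ∈ [-33/266, 23/266)
j=5 picked index 4: u0 ∈ [-15/266, 41/266)
j=6 picked index 5: u0 ∈ [3/266, 17/266)
intersection: [11/266, 17/266)

11/266 17/266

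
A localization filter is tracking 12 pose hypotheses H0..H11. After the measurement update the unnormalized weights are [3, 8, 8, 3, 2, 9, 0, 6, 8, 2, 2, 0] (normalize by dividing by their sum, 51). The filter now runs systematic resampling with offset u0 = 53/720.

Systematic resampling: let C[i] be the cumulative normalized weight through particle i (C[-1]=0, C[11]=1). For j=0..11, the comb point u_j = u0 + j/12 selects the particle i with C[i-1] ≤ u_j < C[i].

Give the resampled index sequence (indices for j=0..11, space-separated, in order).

C = [1/17, 11/51, 19/51, 22/51, 8/17, 11/17, 11/17, 13/17, 47/51, 49/51, 1, 1]
j=0: u_0=53/720 ∈ [1/17, 11/51) → index 1
j=1: u_1=113/720 ∈ [1/17, 11/51) → index 1
j=2: u_2=173/720 ∈ [11/51, 19/51) → index 2
j=3: u_3=233/720 ∈ [11/51, 19/51) → index 2
j=4: u_4=293/720 ∈ [19/51, 22/51) → index 3
j=5: u_5=353/720 ∈ [8/17, 11/17) → index 5
j=6: u_6=413/720 ∈ [8/17, 11/17) → index 5
j=7: u_7=473/720 ∈ [11/17, 13/17) → index 7
j=8: u_8=533/720 ∈ [11/17, 13/17) → index 7
j=9: u_9=593/720 ∈ [13/17, 47/51) → index 8
j=10: u_10=653/720 ∈ [13/17, 47/51) → index 8
j=11: u_11=713/720 ∈ [49/51, 1) → index 10

1 1 2 2 3 5 5 7 7 8 8 10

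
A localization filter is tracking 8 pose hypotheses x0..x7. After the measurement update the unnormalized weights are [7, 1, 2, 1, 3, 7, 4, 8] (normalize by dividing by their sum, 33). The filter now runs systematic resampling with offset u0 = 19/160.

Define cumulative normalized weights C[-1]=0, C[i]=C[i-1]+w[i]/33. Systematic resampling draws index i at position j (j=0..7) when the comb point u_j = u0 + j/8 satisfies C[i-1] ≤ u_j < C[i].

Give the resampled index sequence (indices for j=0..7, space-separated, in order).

C = [7/33, 8/33, 10/33, 1/3, 14/33, 7/11, 25/33, 1]
j=0: u_0=19/160 ∈ [0, 7/33) → index 0
j=1: u_1=39/160 ∈ [8/33, 10/33) → index 2
j=2: u_2=59/160 ∈ [1/3, 14/33) → index 4
j=3: u_3=79/160 ∈ [14/33, 7/11) → index 5
j=4: u_4=99/160 ∈ [14/33, 7/11) → index 5
j=5: u_5=119/160 ∈ [7/11, 25/33) → index 6
j=6: u_6=139/160 ∈ [25/33, 1) → index 7
j=7: u_7=159/160 ∈ [25/33, 1) → index 7

0 2 4 5 5 6 7 7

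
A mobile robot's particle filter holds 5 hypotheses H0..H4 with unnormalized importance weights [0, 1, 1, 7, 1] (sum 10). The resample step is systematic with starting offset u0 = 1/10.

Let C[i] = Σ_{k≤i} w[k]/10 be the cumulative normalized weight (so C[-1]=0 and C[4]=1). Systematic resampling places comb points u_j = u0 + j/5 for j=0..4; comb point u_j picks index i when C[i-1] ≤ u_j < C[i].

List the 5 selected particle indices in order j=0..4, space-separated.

C = [0, 1/10, 1/5, 9/10, 1]
j=0: u_0=1/10 ∈ [1/10, 1/5) → index 2
j=1: u_1=3/10 ∈ [1/5, 9/10) → index 3
j=2: u_2=1/2 ∈ [1/5, 9/10) → index 3
j=3: u_3=7/10 ∈ [1/5, 9/10) → index 3
j=4: u_4=9/10 ∈ [9/10, 1) → index 4

2 3 3 3 4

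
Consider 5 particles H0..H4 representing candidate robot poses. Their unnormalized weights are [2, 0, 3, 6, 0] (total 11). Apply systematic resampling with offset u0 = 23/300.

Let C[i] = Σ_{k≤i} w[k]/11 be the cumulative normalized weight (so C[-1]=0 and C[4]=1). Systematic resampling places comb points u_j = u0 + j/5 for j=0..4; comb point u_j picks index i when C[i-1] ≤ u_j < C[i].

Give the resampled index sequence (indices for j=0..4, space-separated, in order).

C = [2/11, 2/11, 5/11, 1, 1]
j=0: u_0=23/300 ∈ [0, 2/11) → index 0
j=1: u_1=83/300 ∈ [2/11, 5/11) → index 2
j=2: u_2=143/300 ∈ [5/11, 1) → index 3
j=3: u_3=203/300 ∈ [5/11, 1) → index 3
j=4: u_4=263/300 ∈ [5/11, 1) → index 3

0 2 3 3 3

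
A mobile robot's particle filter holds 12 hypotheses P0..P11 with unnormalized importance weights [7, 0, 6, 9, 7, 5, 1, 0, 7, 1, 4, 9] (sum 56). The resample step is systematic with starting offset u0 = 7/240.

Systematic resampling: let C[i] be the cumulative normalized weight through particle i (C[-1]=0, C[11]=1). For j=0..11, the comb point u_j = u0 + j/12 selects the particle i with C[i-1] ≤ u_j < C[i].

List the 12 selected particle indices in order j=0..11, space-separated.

0 0 2 3 3 4 5 6 8 10 11 11

C = [1/8, 1/8, 13/56, 11/28, 29/56, 17/28, 5/8, 5/8, 3/4, 43/56, 47/56, 1]
j=0: u_0=7/240 ∈ [0, 1/8) → index 0
j=1: u_1=9/80 ∈ [0, 1/8) → index 0
j=2: u_2=47/240 ∈ [1/8, 13/56) → index 2
j=3: u_3=67/240 ∈ [13/56, 11/28) → index 3
j=4: u_4=29/80 ∈ [13/56, 11/28) → index 3
j=5: u_5=107/240 ∈ [11/28, 29/56) → index 4
j=6: u_6=127/240 ∈ [29/56, 17/28) → index 5
j=7: u_7=49/80 ∈ [17/28, 5/8) → index 6
j=8: u_8=167/240 ∈ [5/8, 3/4) → index 8
j=9: u_9=187/240 ∈ [43/56, 47/56) → index 10
j=10: u_10=69/80 ∈ [47/56, 1) → index 11
j=11: u_11=227/240 ∈ [47/56, 1) → index 11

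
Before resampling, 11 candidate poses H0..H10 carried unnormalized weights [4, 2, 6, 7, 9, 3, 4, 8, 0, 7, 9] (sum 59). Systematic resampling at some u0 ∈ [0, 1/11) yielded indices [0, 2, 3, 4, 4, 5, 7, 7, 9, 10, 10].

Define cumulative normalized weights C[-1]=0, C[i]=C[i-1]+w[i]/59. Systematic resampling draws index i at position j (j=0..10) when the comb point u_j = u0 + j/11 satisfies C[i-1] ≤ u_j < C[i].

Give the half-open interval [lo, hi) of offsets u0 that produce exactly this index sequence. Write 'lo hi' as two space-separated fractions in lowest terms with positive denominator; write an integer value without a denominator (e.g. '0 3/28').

32/649 4/59

C = [4/59, 6/59, 12/59, 19/59, 28/59, 31/59, 35/59, 43/59, 43/59, 50/59, 1]
j=0 picked index 0: u0 ∈ [0, 4/59)
j=1 picked index 2: u0 ∈ [7/649, 73/649)
j=2 picked index 3: u0 ∈ [14/649, 91/649)
j=3 picked index 4: u0 ∈ [32/649, 131/649)
j=4 picked index 4: u0 ∈ [-27/649, 72/649)
j=5 picked index 5: u0 ∈ [13/649, 46/649)
j=6 picked index 7: u0 ∈ [31/649, 119/649)
j=7 picked index 7: u0 ∈ [-28/649, 60/649)
j=8 picked index 9: u0 ∈ [1/649, 78/649)
j=9 picked index 10: u0 ∈ [19/649, 2/11)
j=10 picked index 10: u0 ∈ [-40/649, 1/11)
intersection: [32/649, 4/59)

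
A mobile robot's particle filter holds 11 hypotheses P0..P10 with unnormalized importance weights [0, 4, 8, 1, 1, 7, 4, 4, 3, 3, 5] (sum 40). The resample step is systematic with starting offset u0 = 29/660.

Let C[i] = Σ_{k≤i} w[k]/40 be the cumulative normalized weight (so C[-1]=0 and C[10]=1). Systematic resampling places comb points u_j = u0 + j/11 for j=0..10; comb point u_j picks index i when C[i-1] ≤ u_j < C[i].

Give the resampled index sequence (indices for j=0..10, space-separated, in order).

1 2 2 3 5 5 6 7 8 9 10

C = [0, 1/10, 3/10, 13/40, 7/20, 21/40, 5/8, 29/40, 4/5, 7/8, 1]
j=0: u_0=29/660 ∈ [0, 1/10) → index 1
j=1: u_1=89/660 ∈ [1/10, 3/10) → index 2
j=2: u_2=149/660 ∈ [1/10, 3/10) → index 2
j=3: u_3=19/60 ∈ [3/10, 13/40) → index 3
j=4: u_4=269/660 ∈ [7/20, 21/40) → index 5
j=5: u_5=329/660 ∈ [7/20, 21/40) → index 5
j=6: u_6=389/660 ∈ [21/40, 5/8) → index 6
j=7: u_7=449/660 ∈ [5/8, 29/40) → index 7
j=8: u_8=509/660 ∈ [29/40, 4/5) → index 8
j=9: u_9=569/660 ∈ [4/5, 7/8) → index 9
j=10: u_10=629/660 ∈ [7/8, 1) → index 10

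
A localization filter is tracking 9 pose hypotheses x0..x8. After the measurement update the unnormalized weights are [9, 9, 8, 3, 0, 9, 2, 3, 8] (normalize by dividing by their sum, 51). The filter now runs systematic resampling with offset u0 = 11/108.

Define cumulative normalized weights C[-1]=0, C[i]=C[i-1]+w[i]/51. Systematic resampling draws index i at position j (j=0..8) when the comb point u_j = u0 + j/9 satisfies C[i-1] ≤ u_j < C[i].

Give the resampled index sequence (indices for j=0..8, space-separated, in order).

C = [3/17, 6/17, 26/51, 29/51, 29/51, 38/51, 40/51, 43/51, 1]
j=0: u_0=11/108 ∈ [0, 3/17) → index 0
j=1: u_1=23/108 ∈ [3/17, 6/17) → index 1
j=2: u_2=35/108 ∈ [3/17, 6/17) → index 1
j=3: u_3=47/108 ∈ [6/17, 26/51) → index 2
j=4: u_4=59/108 ∈ [26/51, 29/51) → index 3
j=5: u_5=71/108 ∈ [29/51, 38/51) → index 5
j=6: u_6=83/108 ∈ [38/51, 40/51) → index 6
j=7: u_7=95/108 ∈ [43/51, 1) → index 8
j=8: u_8=107/108 ∈ [43/51, 1) → index 8

0 1 1 2 3 5 6 8 8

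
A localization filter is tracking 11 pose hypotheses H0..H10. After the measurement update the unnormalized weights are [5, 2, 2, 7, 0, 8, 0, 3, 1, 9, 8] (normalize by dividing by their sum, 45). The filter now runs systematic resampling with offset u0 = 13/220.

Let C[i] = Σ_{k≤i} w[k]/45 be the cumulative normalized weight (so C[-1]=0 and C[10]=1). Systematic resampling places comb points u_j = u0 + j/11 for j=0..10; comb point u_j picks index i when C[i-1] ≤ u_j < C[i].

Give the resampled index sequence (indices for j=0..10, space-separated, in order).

C = [1/9, 7/45, 1/5, 16/45, 16/45, 8/15, 8/15, 3/5, 28/45, 37/45, 1]
j=0: u_0=13/220 ∈ [0, 1/9) → index 0
j=1: u_1=3/20 ∈ [1/9, 7/45) → index 1
j=2: u_2=53/220 ∈ [1/5, 16/45) → index 3
j=3: u_3=73/220 ∈ [1/5, 16/45) → index 3
j=4: u_4=93/220 ∈ [16/45, 8/15) → index 5
j=5: u_5=113/220 ∈ [16/45, 8/15) → index 5
j=6: u_6=133/220 ∈ [3/5, 28/45) → index 8
j=7: u_7=153/220 ∈ [28/45, 37/45) → index 9
j=8: u_8=173/220 ∈ [28/45, 37/45) → index 9
j=9: u_9=193/220 ∈ [37/45, 1) → index 10
j=10: u_10=213/220 ∈ [37/45, 1) → index 10

0 1 3 3 5 5 8 9 9 10 10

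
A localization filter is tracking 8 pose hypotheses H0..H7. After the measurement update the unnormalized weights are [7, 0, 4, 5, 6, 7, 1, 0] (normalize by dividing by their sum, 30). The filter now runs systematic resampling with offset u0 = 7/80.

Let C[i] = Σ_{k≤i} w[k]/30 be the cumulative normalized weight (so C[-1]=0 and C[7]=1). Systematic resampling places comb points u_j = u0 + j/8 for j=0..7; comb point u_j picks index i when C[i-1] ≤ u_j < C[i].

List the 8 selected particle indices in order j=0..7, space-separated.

0 0 2 3 4 4 5 5

C = [7/30, 7/30, 11/30, 8/15, 11/15, 29/30, 1, 1]
j=0: u_0=7/80 ∈ [0, 7/30) → index 0
j=1: u_1=17/80 ∈ [0, 7/30) → index 0
j=2: u_2=27/80 ∈ [7/30, 11/30) → index 2
j=3: u_3=37/80 ∈ [11/30, 8/15) → index 3
j=4: u_4=47/80 ∈ [8/15, 11/15) → index 4
j=5: u_5=57/80 ∈ [8/15, 11/15) → index 4
j=6: u_6=67/80 ∈ [11/15, 29/30) → index 5
j=7: u_7=77/80 ∈ [11/15, 29/30) → index 5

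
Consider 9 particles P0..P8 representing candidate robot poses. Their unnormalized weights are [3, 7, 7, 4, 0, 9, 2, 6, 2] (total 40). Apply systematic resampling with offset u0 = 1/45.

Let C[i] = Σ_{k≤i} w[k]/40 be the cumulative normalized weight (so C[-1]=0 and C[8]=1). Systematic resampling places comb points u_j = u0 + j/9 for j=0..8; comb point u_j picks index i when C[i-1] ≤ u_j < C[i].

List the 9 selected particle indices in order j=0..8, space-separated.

0 1 1 2 3 5 5 7 7

C = [3/40, 1/4, 17/40, 21/40, 21/40, 3/4, 4/5, 19/20, 1]
j=0: u_0=1/45 ∈ [0, 3/40) → index 0
j=1: u_1=2/15 ∈ [3/40, 1/4) → index 1
j=2: u_2=11/45 ∈ [3/40, 1/4) → index 1
j=3: u_3=16/45 ∈ [1/4, 17/40) → index 2
j=4: u_4=7/15 ∈ [17/40, 21/40) → index 3
j=5: u_5=26/45 ∈ [21/40, 3/4) → index 5
j=6: u_6=31/45 ∈ [21/40, 3/4) → index 5
j=7: u_7=4/5 ∈ [4/5, 19/20) → index 7
j=8: u_8=41/45 ∈ [4/5, 19/20) → index 7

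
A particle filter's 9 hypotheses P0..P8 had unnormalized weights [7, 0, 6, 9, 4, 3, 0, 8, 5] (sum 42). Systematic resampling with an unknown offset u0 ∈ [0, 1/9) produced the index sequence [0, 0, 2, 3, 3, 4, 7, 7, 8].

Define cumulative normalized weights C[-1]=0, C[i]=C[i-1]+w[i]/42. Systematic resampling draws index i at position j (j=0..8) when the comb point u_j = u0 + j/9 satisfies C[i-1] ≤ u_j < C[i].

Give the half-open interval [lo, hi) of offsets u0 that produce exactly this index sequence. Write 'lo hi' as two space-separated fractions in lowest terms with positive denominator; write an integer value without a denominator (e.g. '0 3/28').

1/42 1/18

C = [1/6, 1/6, 13/42, 11/21, 13/21, 29/42, 29/42, 37/42, 1]
j=0 picked index 0: u0 ∈ [0, 1/6)
j=1 picked index 0: u0 ∈ [-1/9, 1/18)
j=2 picked index 2: u0 ∈ [-1/18, 11/126)
j=3 picked index 3: u0 ∈ [-1/42, 4/21)
j=4 picked index 3: u0 ∈ [-17/126, 5/63)
j=5 picked index 4: u0 ∈ [-2/63, 4/63)
j=6 picked index 7: u0 ∈ [1/42, 3/14)
j=7 picked index 7: u0 ∈ [-11/126, 13/126)
j=8 picked index 8: u0 ∈ [-1/126, 1/9)
intersection: [1/42, 1/18)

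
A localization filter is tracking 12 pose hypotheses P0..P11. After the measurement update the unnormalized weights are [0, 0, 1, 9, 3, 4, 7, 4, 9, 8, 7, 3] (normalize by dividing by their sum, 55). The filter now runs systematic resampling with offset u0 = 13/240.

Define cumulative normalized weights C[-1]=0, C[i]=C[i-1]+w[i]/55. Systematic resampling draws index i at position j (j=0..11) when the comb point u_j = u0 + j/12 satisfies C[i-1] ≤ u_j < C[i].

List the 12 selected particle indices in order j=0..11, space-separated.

3 3 4 5 6 7 8 8 9 9 10 11

C = [0, 0, 1/55, 2/11, 13/55, 17/55, 24/55, 28/55, 37/55, 9/11, 52/55, 1]
j=0: u_0=13/240 ∈ [1/55, 2/11) → index 3
j=1: u_1=11/80 ∈ [1/55, 2/11) → index 3
j=2: u_2=53/240 ∈ [2/11, 13/55) → index 4
j=3: u_3=73/240 ∈ [13/55, 17/55) → index 5
j=4: u_4=31/80 ∈ [17/55, 24/55) → index 6
j=5: u_5=113/240 ∈ [24/55, 28/55) → index 7
j=6: u_6=133/240 ∈ [28/55, 37/55) → index 8
j=7: u_7=51/80 ∈ [28/55, 37/55) → index 8
j=8: u_8=173/240 ∈ [37/55, 9/11) → index 9
j=9: u_9=193/240 ∈ [37/55, 9/11) → index 9
j=10: u_10=71/80 ∈ [9/11, 52/55) → index 10
j=11: u_11=233/240 ∈ [52/55, 1) → index 11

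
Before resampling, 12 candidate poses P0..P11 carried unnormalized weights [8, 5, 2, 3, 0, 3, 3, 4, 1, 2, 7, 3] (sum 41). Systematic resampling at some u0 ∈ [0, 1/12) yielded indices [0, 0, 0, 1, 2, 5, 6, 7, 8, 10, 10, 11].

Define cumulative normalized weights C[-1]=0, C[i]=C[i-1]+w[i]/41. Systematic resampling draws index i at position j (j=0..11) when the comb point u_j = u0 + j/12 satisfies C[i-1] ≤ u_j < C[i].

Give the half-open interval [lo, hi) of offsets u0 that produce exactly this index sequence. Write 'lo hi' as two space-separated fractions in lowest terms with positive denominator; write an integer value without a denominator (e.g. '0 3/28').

C = [8/41, 13/41, 15/41, 18/41, 18/41, 21/41, 24/41, 28/41, 29/41, 31/41, 38/41, 1]
j=0 picked index 0: u0 ∈ [0, 8/41)
j=1 picked index 0: u0 ∈ [-1/12, 55/492)
j=2 picked index 0: u0 ∈ [-1/6, 7/246)
j=3 picked index 1: u0 ∈ [-9/164, 11/164)
j=4 picked index 2: u0 ∈ [-2/123, 4/123)
j=5 picked index 5: u0 ∈ [11/492, 47/492)
j=6 picked index 6: u0 ∈ [1/82, 7/82)
j=7 picked index 7: u0 ∈ [1/492, 49/492)
j=8 picked index 8: u0 ∈ [2/123, 5/123)
j=9 picked index 10: u0 ∈ [1/164, 29/164)
j=10 picked index 10: u0 ∈ [-19/246, 23/246)
j=11 picked index 11: u0 ∈ [5/492, 1/12)
intersection: [11/492, 7/246)

11/492 7/246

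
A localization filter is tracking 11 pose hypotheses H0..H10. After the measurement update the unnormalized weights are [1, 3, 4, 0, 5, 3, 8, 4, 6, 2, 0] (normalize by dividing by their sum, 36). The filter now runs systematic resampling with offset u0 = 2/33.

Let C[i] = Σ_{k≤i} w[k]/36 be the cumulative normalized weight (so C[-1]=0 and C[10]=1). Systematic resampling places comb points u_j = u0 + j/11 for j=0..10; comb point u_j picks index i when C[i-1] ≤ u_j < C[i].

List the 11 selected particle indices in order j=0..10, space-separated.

1 2 4 4 5 6 6 7 8 8 9

C = [1/36, 1/9, 2/9, 2/9, 13/36, 4/9, 2/3, 7/9, 17/18, 1, 1]
j=0: u_0=2/33 ∈ [1/36, 1/9) → index 1
j=1: u_1=5/33 ∈ [1/9, 2/9) → index 2
j=2: u_2=8/33 ∈ [2/9, 13/36) → index 4
j=3: u_3=1/3 ∈ [2/9, 13/36) → index 4
j=4: u_4=14/33 ∈ [13/36, 4/9) → index 5
j=5: u_5=17/33 ∈ [4/9, 2/3) → index 6
j=6: u_6=20/33 ∈ [4/9, 2/3) → index 6
j=7: u_7=23/33 ∈ [2/3, 7/9) → index 7
j=8: u_8=26/33 ∈ [7/9, 17/18) → index 8
j=9: u_9=29/33 ∈ [7/9, 17/18) → index 8
j=10: u_10=32/33 ∈ [17/18, 1) → index 9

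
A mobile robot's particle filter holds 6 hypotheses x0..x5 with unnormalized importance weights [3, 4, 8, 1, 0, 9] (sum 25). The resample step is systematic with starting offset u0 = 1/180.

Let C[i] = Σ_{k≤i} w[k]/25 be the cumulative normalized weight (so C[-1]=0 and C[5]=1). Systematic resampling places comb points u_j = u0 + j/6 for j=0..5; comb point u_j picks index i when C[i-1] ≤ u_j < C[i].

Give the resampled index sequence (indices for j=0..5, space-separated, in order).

C = [3/25, 7/25, 3/5, 16/25, 16/25, 1]
j=0: u_0=1/180 ∈ [0, 3/25) → index 0
j=1: u_1=31/180 ∈ [3/25, 7/25) → index 1
j=2: u_2=61/180 ∈ [7/25, 3/5) → index 2
j=3: u_3=91/180 ∈ [7/25, 3/5) → index 2
j=4: u_4=121/180 ∈ [16/25, 1) → index 5
j=5: u_5=151/180 ∈ [16/25, 1) → index 5

0 1 2 2 5 5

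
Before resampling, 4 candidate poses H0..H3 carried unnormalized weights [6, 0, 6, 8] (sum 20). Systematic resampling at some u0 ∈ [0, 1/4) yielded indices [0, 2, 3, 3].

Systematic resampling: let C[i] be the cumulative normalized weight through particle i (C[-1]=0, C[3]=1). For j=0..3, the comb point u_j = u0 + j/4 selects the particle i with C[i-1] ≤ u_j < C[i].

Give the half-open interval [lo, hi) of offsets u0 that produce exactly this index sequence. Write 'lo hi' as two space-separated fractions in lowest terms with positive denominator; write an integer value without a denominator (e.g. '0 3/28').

1/10 1/4

C = [3/10, 3/10, 3/5, 1]
j=0 picked index 0: u0 ∈ [0, 3/10)
j=1 picked index 2: u0 ∈ [1/20, 7/20)
j=2 picked index 3: u0 ∈ [1/10, 1/2)
j=3 picked index 3: u0 ∈ [-3/20, 1/4)
intersection: [1/10, 1/4)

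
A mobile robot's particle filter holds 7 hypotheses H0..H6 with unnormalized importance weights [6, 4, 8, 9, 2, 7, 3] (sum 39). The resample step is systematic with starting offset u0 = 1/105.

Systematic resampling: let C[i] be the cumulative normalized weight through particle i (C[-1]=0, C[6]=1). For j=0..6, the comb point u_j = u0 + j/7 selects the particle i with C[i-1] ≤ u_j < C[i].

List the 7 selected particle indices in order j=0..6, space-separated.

0 0 2 2 3 4 5

C = [2/13, 10/39, 6/13, 9/13, 29/39, 12/13, 1]
j=0: u_0=1/105 ∈ [0, 2/13) → index 0
j=1: u_1=16/105 ∈ [0, 2/13) → index 0
j=2: u_2=31/105 ∈ [10/39, 6/13) → index 2
j=3: u_3=46/105 ∈ [10/39, 6/13) → index 2
j=4: u_4=61/105 ∈ [6/13, 9/13) → index 3
j=5: u_5=76/105 ∈ [9/13, 29/39) → index 4
j=6: u_6=13/15 ∈ [29/39, 12/13) → index 5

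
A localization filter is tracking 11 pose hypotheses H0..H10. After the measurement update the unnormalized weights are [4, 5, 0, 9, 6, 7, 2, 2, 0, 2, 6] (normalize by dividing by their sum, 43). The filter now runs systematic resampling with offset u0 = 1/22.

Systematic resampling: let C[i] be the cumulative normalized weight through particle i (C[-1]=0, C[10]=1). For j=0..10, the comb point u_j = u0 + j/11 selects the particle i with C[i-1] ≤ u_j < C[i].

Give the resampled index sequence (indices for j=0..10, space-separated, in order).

0 1 3 3 3 4 5 5 7 10 10

C = [4/43, 9/43, 9/43, 18/43, 24/43, 31/43, 33/43, 35/43, 35/43, 37/43, 1]
j=0: u_0=1/22 ∈ [0, 4/43) → index 0
j=1: u_1=3/22 ∈ [4/43, 9/43) → index 1
j=2: u_2=5/22 ∈ [9/43, 18/43) → index 3
j=3: u_3=7/22 ∈ [9/43, 18/43) → index 3
j=4: u_4=9/22 ∈ [9/43, 18/43) → index 3
j=5: u_5=1/2 ∈ [18/43, 24/43) → index 4
j=6: u_6=13/22 ∈ [24/43, 31/43) → index 5
j=7: u_7=15/22 ∈ [24/43, 31/43) → index 5
j=8: u_8=17/22 ∈ [33/43, 35/43) → index 7
j=9: u_9=19/22 ∈ [37/43, 1) → index 10
j=10: u_10=21/22 ∈ [37/43, 1) → index 10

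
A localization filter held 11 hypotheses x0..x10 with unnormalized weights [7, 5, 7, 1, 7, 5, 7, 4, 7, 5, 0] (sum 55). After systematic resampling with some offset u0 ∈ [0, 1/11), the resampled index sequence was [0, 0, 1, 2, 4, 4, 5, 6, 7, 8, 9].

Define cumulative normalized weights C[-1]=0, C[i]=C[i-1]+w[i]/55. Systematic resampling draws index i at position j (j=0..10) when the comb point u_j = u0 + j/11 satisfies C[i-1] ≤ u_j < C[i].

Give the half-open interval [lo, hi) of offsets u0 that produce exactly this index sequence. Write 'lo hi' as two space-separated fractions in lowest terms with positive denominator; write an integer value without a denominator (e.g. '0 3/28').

0 2/55

C = [7/55, 12/55, 19/55, 4/11, 27/55, 32/55, 39/55, 43/55, 10/11, 1, 1]
j=0 picked index 0: u0 ∈ [0, 7/55)
j=1 picked index 0: u0 ∈ [-1/11, 2/55)
j=2 picked index 1: u0 ∈ [-3/55, 2/55)
j=3 picked index 2: u0 ∈ [-3/55, 4/55)
j=4 picked index 4: u0 ∈ [0, 7/55)
j=5 picked index 4: u0 ∈ [-1/11, 2/55)
j=6 picked index 5: u0 ∈ [-3/55, 2/55)
j=7 picked index 6: u0 ∈ [-3/55, 4/55)
j=8 picked index 7: u0 ∈ [-1/55, 3/55)
j=9 picked index 8: u0 ∈ [-2/55, 1/11)
j=10 picked index 9: u0 ∈ [0, 1/11)
intersection: [0, 2/55)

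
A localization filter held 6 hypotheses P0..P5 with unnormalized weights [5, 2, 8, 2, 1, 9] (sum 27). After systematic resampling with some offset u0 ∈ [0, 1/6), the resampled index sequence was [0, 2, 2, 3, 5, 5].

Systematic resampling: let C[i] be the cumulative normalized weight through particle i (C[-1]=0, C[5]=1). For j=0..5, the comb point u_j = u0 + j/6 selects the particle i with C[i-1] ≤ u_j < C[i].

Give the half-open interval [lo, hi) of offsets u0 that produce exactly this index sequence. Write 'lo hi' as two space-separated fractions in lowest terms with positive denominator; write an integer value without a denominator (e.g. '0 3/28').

5/54 7/54

C = [5/27, 7/27, 5/9, 17/27, 2/3, 1]
j=0 picked index 0: u0 ∈ [0, 5/27)
j=1 picked index 2: u0 ∈ [5/54, 7/18)
j=2 picked index 2: u0 ∈ [-2/27, 2/9)
j=3 picked index 3: u0 ∈ [1/18, 7/54)
j=4 picked index 5: u0 ∈ [0, 1/3)
j=5 picked index 5: u0 ∈ [-1/6, 1/6)
intersection: [5/54, 7/54)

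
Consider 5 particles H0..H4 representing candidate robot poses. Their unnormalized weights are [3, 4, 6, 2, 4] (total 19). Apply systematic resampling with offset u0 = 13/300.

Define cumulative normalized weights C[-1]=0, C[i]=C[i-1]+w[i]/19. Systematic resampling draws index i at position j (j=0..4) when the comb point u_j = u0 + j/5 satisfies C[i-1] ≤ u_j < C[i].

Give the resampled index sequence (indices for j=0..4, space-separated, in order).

C = [3/19, 7/19, 13/19, 15/19, 1]
j=0: u_0=13/300 ∈ [0, 3/19) → index 0
j=1: u_1=73/300 ∈ [3/19, 7/19) → index 1
j=2: u_2=133/300 ∈ [7/19, 13/19) → index 2
j=3: u_3=193/300 ∈ [7/19, 13/19) → index 2
j=4: u_4=253/300 ∈ [15/19, 1) → index 4

0 1 2 2 4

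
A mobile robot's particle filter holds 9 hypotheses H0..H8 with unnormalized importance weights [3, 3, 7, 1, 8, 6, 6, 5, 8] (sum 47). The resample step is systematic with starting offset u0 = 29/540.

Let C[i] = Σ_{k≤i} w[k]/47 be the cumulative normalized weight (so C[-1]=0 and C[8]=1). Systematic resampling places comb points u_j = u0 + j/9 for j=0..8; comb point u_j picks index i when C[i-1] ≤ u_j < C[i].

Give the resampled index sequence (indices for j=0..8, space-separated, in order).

C = [3/47, 6/47, 13/47, 14/47, 22/47, 28/47, 34/47, 39/47, 1]
j=0: u_0=29/540 ∈ [0, 3/47) → index 0
j=1: u_1=89/540 ∈ [6/47, 13/47) → index 2
j=2: u_2=149/540 ∈ [6/47, 13/47) → index 2
j=3: u_3=209/540 ∈ [14/47, 22/47) → index 4
j=4: u_4=269/540 ∈ [22/47, 28/47) → index 5
j=5: u_5=329/540 ∈ [28/47, 34/47) → index 6
j=6: u_6=389/540 ∈ [28/47, 34/47) → index 6
j=7: u_7=449/540 ∈ [39/47, 1) → index 8
j=8: u_8=509/540 ∈ [39/47, 1) → index 8

0 2 2 4 5 6 6 8 8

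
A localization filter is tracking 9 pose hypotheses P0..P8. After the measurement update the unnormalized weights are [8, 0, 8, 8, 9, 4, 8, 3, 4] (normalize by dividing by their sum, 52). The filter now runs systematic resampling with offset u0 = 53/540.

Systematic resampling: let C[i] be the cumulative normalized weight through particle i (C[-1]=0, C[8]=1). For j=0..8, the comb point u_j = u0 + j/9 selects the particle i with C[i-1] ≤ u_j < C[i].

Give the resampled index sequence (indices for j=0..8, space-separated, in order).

0 2 3 3 4 5 6 7 8

C = [2/13, 2/13, 4/13, 6/13, 33/52, 37/52, 45/52, 12/13, 1]
j=0: u_0=53/540 ∈ [0, 2/13) → index 0
j=1: u_1=113/540 ∈ [2/13, 4/13) → index 2
j=2: u_2=173/540 ∈ [4/13, 6/13) → index 3
j=3: u_3=233/540 ∈ [4/13, 6/13) → index 3
j=4: u_4=293/540 ∈ [6/13, 33/52) → index 4
j=5: u_5=353/540 ∈ [33/52, 37/52) → index 5
j=6: u_6=413/540 ∈ [37/52, 45/52) → index 6
j=7: u_7=473/540 ∈ [45/52, 12/13) → index 7
j=8: u_8=533/540 ∈ [12/13, 1) → index 8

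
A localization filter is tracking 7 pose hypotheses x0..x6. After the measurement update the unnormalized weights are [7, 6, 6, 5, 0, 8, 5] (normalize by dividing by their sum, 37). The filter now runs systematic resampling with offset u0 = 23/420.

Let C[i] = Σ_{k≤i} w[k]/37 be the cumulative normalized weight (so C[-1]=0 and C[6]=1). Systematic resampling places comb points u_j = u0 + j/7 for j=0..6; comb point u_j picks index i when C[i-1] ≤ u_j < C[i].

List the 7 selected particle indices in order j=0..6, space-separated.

0 1 1 2 3 5 6

C = [7/37, 13/37, 19/37, 24/37, 24/37, 32/37, 1]
j=0: u_0=23/420 ∈ [0, 7/37) → index 0
j=1: u_1=83/420 ∈ [7/37, 13/37) → index 1
j=2: u_2=143/420 ∈ [7/37, 13/37) → index 1
j=3: u_3=29/60 ∈ [13/37, 19/37) → index 2
j=4: u_4=263/420 ∈ [19/37, 24/37) → index 3
j=5: u_5=323/420 ∈ [24/37, 32/37) → index 5
j=6: u_6=383/420 ∈ [32/37, 1) → index 6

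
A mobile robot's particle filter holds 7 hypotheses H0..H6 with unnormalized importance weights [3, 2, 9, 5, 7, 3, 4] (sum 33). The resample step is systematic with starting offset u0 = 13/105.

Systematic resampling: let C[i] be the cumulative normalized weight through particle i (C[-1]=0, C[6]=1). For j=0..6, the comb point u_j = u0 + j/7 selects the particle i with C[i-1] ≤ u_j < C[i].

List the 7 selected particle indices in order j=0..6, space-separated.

1 2 2 3 4 5 6

C = [1/11, 5/33, 14/33, 19/33, 26/33, 29/33, 1]
j=0: u_0=13/105 ∈ [1/11, 5/33) → index 1
j=1: u_1=4/15 ∈ [5/33, 14/33) → index 2
j=2: u_2=43/105 ∈ [5/33, 14/33) → index 2
j=3: u_3=58/105 ∈ [14/33, 19/33) → index 3
j=4: u_4=73/105 ∈ [19/33, 26/33) → index 4
j=5: u_5=88/105 ∈ [26/33, 29/33) → index 5
j=6: u_6=103/105 ∈ [29/33, 1) → index 6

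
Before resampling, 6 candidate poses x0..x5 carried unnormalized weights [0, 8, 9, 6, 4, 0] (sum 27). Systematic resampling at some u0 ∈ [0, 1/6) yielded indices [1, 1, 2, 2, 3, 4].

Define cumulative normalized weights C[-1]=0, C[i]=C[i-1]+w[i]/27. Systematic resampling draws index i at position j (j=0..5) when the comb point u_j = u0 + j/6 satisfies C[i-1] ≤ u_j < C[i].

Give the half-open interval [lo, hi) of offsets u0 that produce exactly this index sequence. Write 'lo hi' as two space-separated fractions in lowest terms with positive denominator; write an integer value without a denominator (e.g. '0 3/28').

C = [0, 8/27, 17/27, 23/27, 1, 1]
j=0 picked index 1: u0 ∈ [0, 8/27)
j=1 picked index 1: u0 ∈ [-1/6, 7/54)
j=2 picked index 2: u0 ∈ [-1/27, 8/27)
j=3 picked index 2: u0 ∈ [-11/54, 7/54)
j=4 picked index 3: u0 ∈ [-1/27, 5/27)
j=5 picked index 4: u0 ∈ [1/54, 1/6)
intersection: [1/54, 7/54)

1/54 7/54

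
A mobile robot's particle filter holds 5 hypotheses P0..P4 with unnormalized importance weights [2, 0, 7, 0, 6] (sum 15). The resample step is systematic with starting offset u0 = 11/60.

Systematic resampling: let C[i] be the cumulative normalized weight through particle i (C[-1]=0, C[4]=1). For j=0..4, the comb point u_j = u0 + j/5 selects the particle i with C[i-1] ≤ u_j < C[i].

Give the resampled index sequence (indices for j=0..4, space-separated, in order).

2 2 2 4 4

C = [2/15, 2/15, 3/5, 3/5, 1]
j=0: u_0=11/60 ∈ [2/15, 3/5) → index 2
j=1: u_1=23/60 ∈ [2/15, 3/5) → index 2
j=2: u_2=7/12 ∈ [2/15, 3/5) → index 2
j=3: u_3=47/60 ∈ [3/5, 1) → index 4
j=4: u_4=59/60 ∈ [3/5, 1) → index 4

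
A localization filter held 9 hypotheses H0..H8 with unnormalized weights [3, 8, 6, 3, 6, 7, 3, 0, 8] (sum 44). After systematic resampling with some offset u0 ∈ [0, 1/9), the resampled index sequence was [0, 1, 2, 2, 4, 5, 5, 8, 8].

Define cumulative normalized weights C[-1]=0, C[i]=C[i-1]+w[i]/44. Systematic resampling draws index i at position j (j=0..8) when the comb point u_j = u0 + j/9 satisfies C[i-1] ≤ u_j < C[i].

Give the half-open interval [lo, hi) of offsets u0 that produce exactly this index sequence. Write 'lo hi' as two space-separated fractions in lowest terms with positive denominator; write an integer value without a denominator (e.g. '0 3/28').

4/99 7/132

C = [3/44, 1/4, 17/44, 5/11, 13/22, 3/4, 9/11, 9/11, 1]
j=0 picked index 0: u0 ∈ [0, 3/44)
j=1 picked index 1: u0 ∈ [-17/396, 5/36)
j=2 picked index 2: u0 ∈ [1/36, 65/396)
j=3 picked index 2: u0 ∈ [-1/12, 7/132)
j=4 picked index 4: u0 ∈ [1/99, 29/198)
j=5 picked index 5: u0 ∈ [7/198, 7/36)
j=6 picked index 5: u0 ∈ [-5/66, 1/12)
j=7 picked index 8: u0 ∈ [4/99, 2/9)
j=8 picked index 8: u0 ∈ [-7/99, 1/9)
intersection: [4/99, 7/132)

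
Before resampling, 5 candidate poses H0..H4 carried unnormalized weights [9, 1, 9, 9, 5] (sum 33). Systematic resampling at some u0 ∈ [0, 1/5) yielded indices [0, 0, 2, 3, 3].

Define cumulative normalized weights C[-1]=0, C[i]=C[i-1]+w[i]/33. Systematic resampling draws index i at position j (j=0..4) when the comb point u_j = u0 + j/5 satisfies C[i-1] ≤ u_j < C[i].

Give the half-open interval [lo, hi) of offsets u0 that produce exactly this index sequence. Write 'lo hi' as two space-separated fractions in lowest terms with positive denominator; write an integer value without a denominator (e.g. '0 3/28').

0 8/165

C = [3/11, 10/33, 19/33, 28/33, 1]
j=0 picked index 0: u0 ∈ [0, 3/11)
j=1 picked index 0: u0 ∈ [-1/5, 4/55)
j=2 picked index 2: u0 ∈ [-16/165, 29/165)
j=3 picked index 3: u0 ∈ [-4/165, 41/165)
j=4 picked index 3: u0 ∈ [-37/165, 8/165)
intersection: [0, 8/165)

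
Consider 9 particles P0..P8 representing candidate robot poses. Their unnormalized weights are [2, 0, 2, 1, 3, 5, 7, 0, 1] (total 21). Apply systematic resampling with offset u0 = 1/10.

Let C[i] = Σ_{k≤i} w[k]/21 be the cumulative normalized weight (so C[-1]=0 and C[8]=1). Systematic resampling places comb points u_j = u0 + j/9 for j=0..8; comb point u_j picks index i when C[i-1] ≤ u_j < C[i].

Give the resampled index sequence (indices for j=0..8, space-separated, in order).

C = [2/21, 2/21, 4/21, 5/21, 8/21, 13/21, 20/21, 20/21, 1]
j=0: u_0=1/10 ∈ [2/21, 4/21) → index 2
j=1: u_1=19/90 ∈ [4/21, 5/21) → index 3
j=2: u_2=29/90 ∈ [5/21, 8/21) → index 4
j=3: u_3=13/30 ∈ [8/21, 13/21) → index 5
j=4: u_4=49/90 ∈ [8/21, 13/21) → index 5
j=5: u_5=59/90 ∈ [13/21, 20/21) → index 6
j=6: u_6=23/30 ∈ [13/21, 20/21) → index 6
j=7: u_7=79/90 ∈ [13/21, 20/21) → index 6
j=8: u_8=89/90 ∈ [20/21, 1) → index 8

2 3 4 5 5 6 6 6 8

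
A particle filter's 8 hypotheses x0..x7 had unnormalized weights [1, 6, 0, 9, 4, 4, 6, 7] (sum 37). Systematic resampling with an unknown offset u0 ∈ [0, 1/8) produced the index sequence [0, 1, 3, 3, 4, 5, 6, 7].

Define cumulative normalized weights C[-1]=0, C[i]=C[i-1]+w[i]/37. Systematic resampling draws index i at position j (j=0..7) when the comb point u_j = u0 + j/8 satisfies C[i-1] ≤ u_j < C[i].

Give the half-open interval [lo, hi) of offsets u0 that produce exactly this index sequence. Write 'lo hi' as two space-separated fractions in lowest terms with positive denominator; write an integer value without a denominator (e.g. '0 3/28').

0 7/296

C = [1/37, 7/37, 7/37, 16/37, 20/37, 24/37, 30/37, 1]
j=0 picked index 0: u0 ∈ [0, 1/37)
j=1 picked index 1: u0 ∈ [-29/296, 19/296)
j=2 picked index 3: u0 ∈ [-9/148, 27/148)
j=3 picked index 3: u0 ∈ [-55/296, 17/296)
j=4 picked index 4: u0 ∈ [-5/74, 3/74)
j=5 picked index 5: u0 ∈ [-25/296, 7/296)
j=6 picked index 6: u0 ∈ [-15/148, 9/148)
j=7 picked index 7: u0 ∈ [-19/296, 1/8)
intersection: [0, 7/296)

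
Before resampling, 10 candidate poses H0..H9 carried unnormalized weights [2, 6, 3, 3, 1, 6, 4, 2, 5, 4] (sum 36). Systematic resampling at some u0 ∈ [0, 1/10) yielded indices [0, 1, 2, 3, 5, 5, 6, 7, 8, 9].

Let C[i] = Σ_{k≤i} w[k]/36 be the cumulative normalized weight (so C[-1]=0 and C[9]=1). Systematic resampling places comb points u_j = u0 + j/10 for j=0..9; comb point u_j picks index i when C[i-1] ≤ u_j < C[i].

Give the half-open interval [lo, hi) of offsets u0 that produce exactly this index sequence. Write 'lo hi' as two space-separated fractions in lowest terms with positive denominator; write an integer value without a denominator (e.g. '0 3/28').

1/45 1/20

C = [1/18, 2/9, 11/36, 7/18, 5/12, 7/12, 25/36, 3/4, 8/9, 1]
j=0 picked index 0: u0 ∈ [0, 1/18)
j=1 picked index 1: u0 ∈ [-2/45, 11/90)
j=2 picked index 2: u0 ∈ [1/45, 19/180)
j=3 picked index 3: u0 ∈ [1/180, 4/45)
j=4 picked index 5: u0 ∈ [1/60, 11/60)
j=5 picked index 5: u0 ∈ [-1/12, 1/12)
j=6 picked index 6: u0 ∈ [-1/60, 17/180)
j=7 picked index 7: u0 ∈ [-1/180, 1/20)
j=8 picked index 8: u0 ∈ [-1/20, 4/45)
j=9 picked index 9: u0 ∈ [-1/90, 1/10)
intersection: [1/45, 1/20)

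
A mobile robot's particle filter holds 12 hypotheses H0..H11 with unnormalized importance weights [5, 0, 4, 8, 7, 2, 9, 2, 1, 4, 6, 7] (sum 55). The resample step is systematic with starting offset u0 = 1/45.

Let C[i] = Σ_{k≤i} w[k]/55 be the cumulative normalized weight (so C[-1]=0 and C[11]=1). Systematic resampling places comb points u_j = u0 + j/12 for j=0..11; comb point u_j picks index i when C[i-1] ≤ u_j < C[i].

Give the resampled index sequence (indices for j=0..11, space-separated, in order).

0 2 3 3 4 5 6 6 8 10 10 11

C = [1/11, 1/11, 9/55, 17/55, 24/55, 26/55, 7/11, 37/55, 38/55, 42/55, 48/55, 1]
j=0: u_0=1/45 ∈ [0, 1/11) → index 0
j=1: u_1=19/180 ∈ [1/11, 9/55) → index 2
j=2: u_2=17/90 ∈ [9/55, 17/55) → index 3
j=3: u_3=49/180 ∈ [9/55, 17/55) → index 3
j=4: u_4=16/45 ∈ [17/55, 24/55) → index 4
j=5: u_5=79/180 ∈ [24/55, 26/55) → index 5
j=6: u_6=47/90 ∈ [26/55, 7/11) → index 6
j=7: u_7=109/180 ∈ [26/55, 7/11) → index 6
j=8: u_8=31/45 ∈ [37/55, 38/55) → index 8
j=9: u_9=139/180 ∈ [42/55, 48/55) → index 10
j=10: u_10=77/90 ∈ [42/55, 48/55) → index 10
j=11: u_11=169/180 ∈ [48/55, 1) → index 11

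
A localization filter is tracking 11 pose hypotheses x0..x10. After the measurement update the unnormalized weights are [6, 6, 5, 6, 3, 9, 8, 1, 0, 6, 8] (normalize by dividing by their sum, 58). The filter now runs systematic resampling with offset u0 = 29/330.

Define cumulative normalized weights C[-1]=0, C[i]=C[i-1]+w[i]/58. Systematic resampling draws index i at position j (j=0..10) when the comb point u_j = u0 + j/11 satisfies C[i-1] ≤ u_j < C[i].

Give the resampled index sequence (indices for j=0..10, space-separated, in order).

C = [3/29, 6/29, 17/58, 23/58, 13/29, 35/58, 43/58, 22/29, 22/29, 25/29, 1]
j=0: u_0=29/330 ∈ [0, 3/29) → index 0
j=1: u_1=59/330 ∈ [3/29, 6/29) → index 1
j=2: u_2=89/330 ∈ [6/29, 17/58) → index 2
j=3: u_3=119/330 ∈ [17/58, 23/58) → index 3
j=4: u_4=149/330 ∈ [13/29, 35/58) → index 5
j=5: u_5=179/330 ∈ [13/29, 35/58) → index 5
j=6: u_6=19/30 ∈ [35/58, 43/58) → index 6
j=7: u_7=239/330 ∈ [35/58, 43/58) → index 6
j=8: u_8=269/330 ∈ [22/29, 25/29) → index 9
j=9: u_9=299/330 ∈ [25/29, 1) → index 10
j=10: u_10=329/330 ∈ [25/29, 1) → index 10

0 1 2 3 5 5 6 6 9 10 10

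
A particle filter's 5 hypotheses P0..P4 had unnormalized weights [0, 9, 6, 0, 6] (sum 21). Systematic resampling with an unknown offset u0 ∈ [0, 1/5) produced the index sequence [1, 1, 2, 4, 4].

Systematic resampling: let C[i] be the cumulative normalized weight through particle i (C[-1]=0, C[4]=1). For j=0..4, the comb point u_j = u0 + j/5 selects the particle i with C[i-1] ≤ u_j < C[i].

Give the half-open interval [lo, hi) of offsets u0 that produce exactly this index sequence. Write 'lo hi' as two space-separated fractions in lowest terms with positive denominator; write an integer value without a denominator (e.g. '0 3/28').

C = [0, 3/7, 5/7, 5/7, 1]
j=0 picked index 1: u0 ∈ [0, 3/7)
j=1 picked index 1: u0 ∈ [-1/5, 8/35)
j=2 picked index 2: u0 ∈ [1/35, 11/35)
j=3 picked index 4: u0 ∈ [4/35, 2/5)
j=4 picked index 4: u0 ∈ [-3/35, 1/5)
intersection: [4/35, 1/5)

4/35 1/5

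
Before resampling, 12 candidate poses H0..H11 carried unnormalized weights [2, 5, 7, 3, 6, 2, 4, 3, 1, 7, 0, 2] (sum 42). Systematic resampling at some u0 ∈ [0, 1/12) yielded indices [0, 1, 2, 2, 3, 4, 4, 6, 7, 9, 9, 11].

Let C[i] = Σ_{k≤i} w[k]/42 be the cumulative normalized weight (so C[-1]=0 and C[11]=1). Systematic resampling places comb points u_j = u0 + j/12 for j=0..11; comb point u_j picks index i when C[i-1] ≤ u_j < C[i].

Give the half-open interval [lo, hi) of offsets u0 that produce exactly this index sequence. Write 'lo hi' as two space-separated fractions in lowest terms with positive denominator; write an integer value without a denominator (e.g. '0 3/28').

1/28 1/21

C = [1/21, 1/6, 1/3, 17/42, 23/42, 25/42, 29/42, 16/21, 11/14, 20/21, 20/21, 1]
j=0 picked index 0: u0 ∈ [0, 1/21)
j=1 picked index 1: u0 ∈ [-1/28, 1/12)
j=2 picked index 2: u0 ∈ [0, 1/6)
j=3 picked index 2: u0 ∈ [-1/12, 1/12)
j=4 picked index 3: u0 ∈ [0, 1/14)
j=5 picked index 4: u0 ∈ [-1/84, 11/84)
j=6 picked index 4: u0 ∈ [-2/21, 1/21)
j=7 picked index 6: u0 ∈ [1/84, 3/28)
j=8 picked index 7: u0 ∈ [1/42, 2/21)
j=9 picked index 9: u0 ∈ [1/28, 17/84)
j=10 picked index 9: u0 ∈ [-1/21, 5/42)
j=11 picked index 11: u0 ∈ [1/28, 1/12)
intersection: [1/28, 1/21)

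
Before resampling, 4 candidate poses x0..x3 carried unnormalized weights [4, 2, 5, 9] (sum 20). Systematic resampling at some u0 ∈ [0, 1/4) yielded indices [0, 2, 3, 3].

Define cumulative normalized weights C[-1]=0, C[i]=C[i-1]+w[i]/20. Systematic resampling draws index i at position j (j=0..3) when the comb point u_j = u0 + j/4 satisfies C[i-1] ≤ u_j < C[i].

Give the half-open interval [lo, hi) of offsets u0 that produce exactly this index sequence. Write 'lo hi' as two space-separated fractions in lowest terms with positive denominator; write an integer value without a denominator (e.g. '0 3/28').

1/20 1/5

C = [1/5, 3/10, 11/20, 1]
j=0 picked index 0: u0 ∈ [0, 1/5)
j=1 picked index 2: u0 ∈ [1/20, 3/10)
j=2 picked index 3: u0 ∈ [1/20, 1/2)
j=3 picked index 3: u0 ∈ [-1/5, 1/4)
intersection: [1/20, 1/5)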